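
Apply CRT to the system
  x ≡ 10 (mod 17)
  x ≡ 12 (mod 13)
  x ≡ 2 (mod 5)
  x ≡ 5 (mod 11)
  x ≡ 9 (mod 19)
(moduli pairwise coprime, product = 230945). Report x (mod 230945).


Product of moduli M = 17 · 13 · 5 · 11 · 19 = 230945.
Merge one congruence at a time:
  Start: x ≡ 10 (mod 17).
  Combine with x ≡ 12 (mod 13); new modulus lcm = 221.
    Write x = 10 + 17·t and substitute into x ≡ 12 (mod 13): 17·t ≡ 12 − 10 = 2 (mod 13).
    Reduce coefficients mod 13: 4·t ≡ 2 (mod 13).
    The inverse of 4 mod 13 is 10 (since 4·10 = 40 = 3·13 + 1), so t ≡ 10·2 = 20 ≡ 7 (mod 13).
    Then x = 10 + 17·7 = 129, valid modulo lcm(17, 13) = 221: x ≡ 129 (mod 221).
  Combine with x ≡ 2 (mod 5); new modulus lcm = 1105.
    Write x = 129 + 221·t and substitute into x ≡ 2 (mod 5): 221·t ≡ 2 − 129 = -127 (mod 5).
    Reduce coefficients mod 5: 1·t ≡ 3 (mod 5).
    So t ≡ 3 (mod 5).
    Then x = 129 + 221·3 = 792, valid modulo lcm(221, 5) = 1105: x ≡ 792 (mod 1105).
  Combine with x ≡ 5 (mod 11); new modulus lcm = 12155.
    Write x = 792 + 1105·t and substitute into x ≡ 5 (mod 11): 1105·t ≡ 5 − 792 = -787 (mod 11).
    Reduce coefficients mod 11: 5·t ≡ 5 (mod 11).
    The inverse of 5 mod 11 is 9 (since 5·9 = 45 = 4·11 + 1), so t ≡ 9·5 = 45 ≡ 1 (mod 11).
    Then x = 792 + 1105·1 = 1897, valid modulo lcm(1105, 11) = 12155: x ≡ 1897 (mod 12155).
  Combine with x ≡ 9 (mod 19); new modulus lcm = 230945.
    Write x = 1897 + 12155·t and substitute into x ≡ 9 (mod 19): 12155·t ≡ 9 − 1897 = -1888 (mod 19).
    Reduce coefficients mod 19: 14·t ≡ 12 (mod 19).
    The inverse of 14 mod 19 is 15 (since 14·15 = 210 = 11·19 + 1), so t ≡ 15·12 = 180 ≡ 9 (mod 19).
    Then x = 1897 + 12155·9 = 111292, valid modulo lcm(12155, 19) = 230945: x ≡ 111292 (mod 230945).
Verify against each original: 111292 mod 17 = 10, 111292 mod 13 = 12, 111292 mod 5 = 2, 111292 mod 11 = 5, 111292 mod 19 = 9.

x ≡ 111292 (mod 230945).


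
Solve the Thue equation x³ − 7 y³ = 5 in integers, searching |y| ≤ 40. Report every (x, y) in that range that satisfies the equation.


The equation is x³ - 7y³ = 5. For fixed y, x³ = 7·y³ + 5, so a solution requires the RHS to be a perfect cube.
Strategy: iterate y from -40 to 40, compute RHS = 7·y³ + 5, and check whether it is a (positive or negative) perfect cube.
Check small values of y:
  y = 0: RHS = 5 is not a perfect cube.
  y = 1: RHS = 12 is not a perfect cube.
  y = -1: RHS = -2 is not a perfect cube.
  y = 2: RHS = 61 is not a perfect cube.
  y = -2: RHS = -51 is not a perfect cube.
  y = 3: RHS = 194 is not a perfect cube.
  y = -3: RHS = -184 is not a perfect cube.
Continuing the search up to |y| = 40 finds no solutions either.
No (x, y) in the scanned range satisfies the equation.

No integer solutions with |y| ≤ 40.


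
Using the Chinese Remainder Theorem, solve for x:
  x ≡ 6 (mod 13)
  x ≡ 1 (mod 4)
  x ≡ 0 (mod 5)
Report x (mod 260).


Moduli 13, 4, 5 are pairwise coprime; by CRT there is a unique solution modulo M = 13 · 4 · 5 = 260.
Solve pairwise, accumulating the modulus:
  Start with x ≡ 6 (mod 13).
  Combine with x ≡ 1 (mod 4): since gcd(13, 4) = 1, we get a unique residue mod 52.
    Write x = 6 + 13·t and substitute into x ≡ 1 (mod 4): 13·t ≡ 1 − 6 = -5 (mod 4).
    Reduce coefficients mod 4: 1·t ≡ 3 (mod 4).
    So t ≡ 3 (mod 4).
    Then x = 6 + 13·3 = 45, valid modulo lcm(13, 4) = 52: x ≡ 45 (mod 52).
  Combine with x ≡ 0 (mod 5): since gcd(52, 5) = 1, we get a unique residue mod 260.
    Write x = 45 + 52·t and substitute into x ≡ 0 (mod 5): 52·t ≡ 0 − 45 = -45 (mod 5).
    Reduce coefficients mod 5: 2·t ≡ 0 (mod 5).
    The inverse of 2 mod 5 is 3 (since 2·3 = 6 = 1·5 + 1), so t ≡ 3·0 = 0 ≡ 0 (mod 5).
    Then x = 45 + 52·0 = 45, valid modulo lcm(52, 5) = 260: x ≡ 45 (mod 260).
Verify: 45 mod 13 = 6 ✓, 45 mod 4 = 1 ✓, 45 mod 5 = 0 ✓.

x ≡ 45 (mod 260).


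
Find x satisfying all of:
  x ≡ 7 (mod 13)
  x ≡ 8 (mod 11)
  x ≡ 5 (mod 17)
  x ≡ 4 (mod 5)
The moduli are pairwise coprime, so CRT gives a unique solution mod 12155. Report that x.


Product of moduli M = 13 · 11 · 17 · 5 = 12155.
Merge one congruence at a time:
  Start: x ≡ 7 (mod 13).
  Combine with x ≡ 8 (mod 11); new modulus lcm = 143.
    Write x = 7 + 13·t and substitute into x ≡ 8 (mod 11): 13·t ≡ 8 − 7 = 1 (mod 11).
    Reduce coefficients mod 11: 2·t ≡ 1 (mod 11).
    The inverse of 2 mod 11 is 6 (since 2·6 = 12 = 1·11 + 1), so t ≡ 6·1 = 6 ≡ 6 (mod 11).
    Then x = 7 + 13·6 = 85, valid modulo lcm(13, 11) = 143: x ≡ 85 (mod 143).
  Combine with x ≡ 5 (mod 17); new modulus lcm = 2431.
    Write x = 85 + 143·t and substitute into x ≡ 5 (mod 17): 143·t ≡ 5 − 85 = -80 (mod 17).
    Reduce coefficients mod 17: 7·t ≡ 5 (mod 17).
    The inverse of 7 mod 17 is 5 (since 7·5 = 35 = 2·17 + 1), so t ≡ 5·5 = 25 ≡ 8 (mod 17).
    Then x = 85 + 143·8 = 1229, valid modulo lcm(143, 17) = 2431: x ≡ 1229 (mod 2431).
  Combine with x ≡ 4 (mod 5); new modulus lcm = 12155.
    Write x = 1229 + 2431·t and substitute into x ≡ 4 (mod 5): 2431·t ≡ 4 − 1229 = -1225 (mod 5).
    Reduce coefficients mod 5: 1·t ≡ 0 (mod 5).
    So t ≡ 0 (mod 5).
    Then x = 1229 + 2431·0 = 1229, valid modulo lcm(2431, 5) = 12155: x ≡ 1229 (mod 12155).
Verify against each original: 1229 mod 13 = 7, 1229 mod 11 = 8, 1229 mod 17 = 5, 1229 mod 5 = 4.

x ≡ 1229 (mod 12155).


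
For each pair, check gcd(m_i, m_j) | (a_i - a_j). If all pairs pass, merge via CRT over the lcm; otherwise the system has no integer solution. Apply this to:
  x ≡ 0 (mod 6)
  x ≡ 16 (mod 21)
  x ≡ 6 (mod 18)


Moduli 6, 21, 18 are not pairwise coprime, so CRT works modulo lcm(m_i) when all pairwise compatibility conditions hold.
Pairwise compatibility: gcd(m_i, m_j) must divide a_i - a_j for every pair.
Merge one congruence at a time:
  Start: x ≡ 0 (mod 6).
  Combine with x ≡ 16 (mod 21): gcd(6, 21) = 3, and 16 - 0 = 16 is NOT divisible by 3.
    ⇒ system is inconsistent (no integer solution).

No solution (the system is inconsistent).


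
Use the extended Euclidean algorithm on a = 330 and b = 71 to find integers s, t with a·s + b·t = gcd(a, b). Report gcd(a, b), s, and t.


Euclidean algorithm on (330, 71) — divide until remainder is 0:
  330 = 4 · 71 + 46
  71 = 1 · 46 + 25
  46 = 1 · 25 + 21
  25 = 1 · 21 + 4
  21 = 5 · 4 + 1
  4 = 4 · 1 + 0
gcd(330, 71) = 1.
Track Bezout coefficients alongside the remainders: start with r₀ = 330 = a·1 + b·0 (s = 1, t = 0) and r₁ = 71 = a·0 + b·1 (s = 0, t = 1); each new remainder r_{k+1} = r_{k-1} − q_k·r_k inherits s_{k+1} = s_{k-1} − q_k·s_k, t_{k+1} = t_{k-1} − q_k·t_k, so r_k = a·s_k + b·t_k at every step:
  q = 4: r = 46, s = 1 − 4·0 = 1, t = 0 − 4·1 = -4  (check: 330·1 + 71·(-4) = 46)
  q = 1: r = 25, s = 0 − 1·1 = -1, t = 1 − 1·(-4) = 5  (check: 330·(-1) + 71·5 = 25)
  q = 1: r = 21, s = 1 − 1·(-1) = 2, t = -4 − 1·5 = -9  (check: 330·2 + 71·(-9) = 21)
  q = 1: r = 4, s = -1 − 1·2 = -3, t = 5 − 1·(-9) = 14  (check: 330·(-3) + 71·14 = 4)
  q = 5: r = 1, s = 2 − 5·(-3) = 17, t = -9 − 5·14 = -79  (check: 330·17 + 71·(-79) = 1)
The row with r = 1 (the gcd) gives the Bezout coefficients s = 17, t = -79.
Result: 330 · (17) + 71 · (-79) = 1.

gcd(330, 71) = 1; s = 17, t = -79 (check: 330·17 + 71·(-79) = 1).


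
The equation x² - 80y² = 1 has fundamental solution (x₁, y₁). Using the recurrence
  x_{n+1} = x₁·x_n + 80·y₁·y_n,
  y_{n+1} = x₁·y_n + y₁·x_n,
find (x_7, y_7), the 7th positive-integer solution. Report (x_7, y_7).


Step 1: Find the fundamental solution (x₁, y₁) of x² - 80y² = 1.
  Expand √80 as a continued fraction. a₀ = ⌊√80⌋ = 8; iterate m_{k+1} = d_k·a_k − m_k, d_{k+1} = (80 − m_{k+1}²)/d_k, a_{k+1} = ⌊(a₀ + m_{k+1})/d_{k+1}⌋ (starting m₀ = 0, d₀ = 1), with convergents p_k = a_k·p_{k-1} + p_{k-2}, q_k = a_k·q_{k-1} + q_{k-2} (p₋₁ = 1, q₋₁ = 0):
  k = 0: a₀ = 8; p₀/q₀ = 8/1; p₀² − 80·q₀² = 64 − 80 = -16.
  k = 1: m = 8, d = 16, a = ⌊(8 + 8)/16⌋ = 1; p/q = (1·8 + 1)/(1·1 + 0) = 9/1; p² − 80·q² = 81 − 80 = 1.
  The first convergent with p² − 80·q² = 1 gives the fundamental solution (x₁, y₁) = (9, 1).
Step 2: Apply the recurrence (x_{n+1}, y_{n+1}) = (x₁x_n + 80y₁y_n, x₁y_n + y₁x_n) repeatedly.
  From (x_1, y_1) = (9, 1): x_2 = 9·9 + 80·1·1 = 161; y_2 = 9·1 + 1·9 = 18.
  From (x_2, y_2) = (161, 18): x_3 = 9·161 + 80·1·18 = 2889; y_3 = 9·18 + 1·161 = 323.
  From (x_3, y_3) = (2889, 323): x_4 = 9·2889 + 80·1·323 = 51841; y_4 = 9·323 + 1·2889 = 5796.
  From (x_4, y_4) = (51841, 5796): x_5 = 9·51841 + 80·1·5796 = 930249; y_5 = 9·5796 + 1·51841 = 104005.
  From (x_5, y_5) = (930249, 104005): x_6 = 9·930249 + 80·1·104005 = 16692641; y_6 = 9·104005 + 1·930249 = 1866294.
  From (x_6, y_6) = (16692641, 1866294): x_7 = 9·16692641 + 80·1·1866294 = 299537289; y_7 = 9·1866294 + 1·16692641 = 33489287.
Step 3: Verify x_7² - 80·y_7² = 89722587501469521 - 89722587501469520 = 1 (should be 1). ✓

(x_1, y_1) = (9, 1); (x_7, y_7) = (299537289, 33489287).


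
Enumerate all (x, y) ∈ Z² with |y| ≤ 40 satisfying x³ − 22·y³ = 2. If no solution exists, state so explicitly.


The equation is x³ - 22y³ = 2. For fixed y, x³ = 22·y³ + 2, so a solution requires the RHS to be a perfect cube.
Strategy: iterate y from -40 to 40, compute RHS = 22·y³ + 2, and check whether it is a (positive or negative) perfect cube.
Check small values of y:
  y = 0: RHS = 2 is not a perfect cube.
  y = 1: RHS = 24 is not a perfect cube.
  y = -1: RHS = -20 is not a perfect cube.
  y = 2: RHS = 178 is not a perfect cube.
  y = -2: RHS = -174 is not a perfect cube.
  y = 3: RHS = 596 is not a perfect cube.
  y = -3: RHS = -592 is not a perfect cube.
Continuing the search up to |y| = 40 finds no solutions either.
No (x, y) in the scanned range satisfies the equation.

No integer solutions with |y| ≤ 40.


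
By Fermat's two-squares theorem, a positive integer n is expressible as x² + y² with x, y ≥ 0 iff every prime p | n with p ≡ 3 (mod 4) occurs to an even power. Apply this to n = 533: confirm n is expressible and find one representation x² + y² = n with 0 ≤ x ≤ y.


Step 1: Factor n = 533 = 13 · 41.
Step 2: Check the mod-4 condition on each prime factor: 13 ≡ 1 (mod 4), exponent 1; 41 ≡ 1 (mod 4), exponent 1.
All primes ≡ 3 (mod 4) appear to even exponent (or don't appear), so by the two-squares theorem n IS expressible as a sum of two squares.
Step 3: Build a representation. Here n = 13 · 41 is a product of primes ≡ 1 (mod 4). Each prime p ≡ 1 (mod 4) is itself a sum of two squares; find a² by testing p − a² for a perfect square:
  13: 13 − 1² = 12, 13 − 2² = 9 = 3² ⇒ 13 = 2² + 3².
  41: 41 − 1² = 40, 41 − 2² = 37, 41 − 3² = 32, 41 − 4² = 25 = 5² ⇒ 41 = 4² + 5².
  Combine using the Brahmagupta–Fibonacci identity (a² + b²)(c² + d²) = (ac − bd)² + (ad + bc)² = (ac + bd)² + (ad − bc)²:
  13 · 41 = 533: from (2² + 3²)(4² + 5²), take (2·4 − 3·5, 2·5 + 3·4) = (8 − 15, 10 + 12) = (-7, 22); dropping signs (only squares matter) gives (7, 22); check 7² + 22² = 49 + 484 = 533 ✓.
Step 4: Order so x ≤ y and verify: 7² + 22² = 49 + 484 = 533 = n. ✓

n = 533 = 7² + 22² (one valid representation with x ≤ y).


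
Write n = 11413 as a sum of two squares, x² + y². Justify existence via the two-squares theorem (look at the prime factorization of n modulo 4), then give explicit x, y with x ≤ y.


Step 1: Factor n = 11413 = 101 · 113.
Step 2: Check the mod-4 condition on each prime factor: 101 ≡ 1 (mod 4), exponent 1; 113 ≡ 1 (mod 4), exponent 1.
All primes ≡ 3 (mod 4) appear to even exponent (or don't appear), so by the two-squares theorem n IS expressible as a sum of two squares.
Step 3: Build a representation. Here n = 101 · 113 is a product of primes ≡ 1 (mod 4). Each prime p ≡ 1 (mod 4) is itself a sum of two squares; find a² by testing p − a² for a perfect square:
  101: 101 − 1² = 100 = 10² ⇒ 101 = 1² + 10².
  113: 113 − 1² = 112, 113 − 2² = 109, 113 − 3² = 104, 113 − 4² = 97, 113 − 5² = 88, 113 − 6² = 77, 113 − 7² = 64 = 8² ⇒ 113 = 7² + 8².
  Combine using the Brahmagupta–Fibonacci identity (a² + b²)(c² + d²) = (ac − bd)² + (ad + bc)² = (ac + bd)² + (ad − bc)²:
  101 · 113 = 11413: from (1² + 10²)(7² + 8²), take (1·7 − 10·8, 1·8 + 10·7) = (7 − 80, 8 + 70) = (-73, 78); dropping signs (only squares matter) gives (73, 78); check 73² + 78² = 5329 + 6084 = 11413 ✓.
Step 4: Order so x ≤ y and verify: 73² + 78² = 5329 + 6084 = 11413 = n. ✓

n = 11413 = 73² + 78² (one valid representation with x ≤ y).


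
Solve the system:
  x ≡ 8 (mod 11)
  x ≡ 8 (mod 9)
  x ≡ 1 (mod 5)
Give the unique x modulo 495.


Moduli 11, 9, 5 are pairwise coprime; by CRT there is a unique solution modulo M = 11 · 9 · 5 = 495.
Solve pairwise, accumulating the modulus:
  Start with x ≡ 8 (mod 11).
  Combine with x ≡ 8 (mod 9): since gcd(11, 9) = 1, we get a unique residue mod 99.
    Write x = 8 + 11·t and substitute into x ≡ 8 (mod 9): 11·t ≡ 8 − 8 = 0 (mod 9).
    Reduce coefficients mod 9: 2·t ≡ 0 (mod 9).
    The inverse of 2 mod 9 is 5 (since 2·5 = 10 = 1·9 + 1), so t ≡ 5·0 = 0 ≡ 0 (mod 9).
    Then x = 8 + 11·0 = 8, valid modulo lcm(11, 9) = 99: x ≡ 8 (mod 99).
  Combine with x ≡ 1 (mod 5): since gcd(99, 5) = 1, we get a unique residue mod 495.
    Write x = 8 + 99·t and substitute into x ≡ 1 (mod 5): 99·t ≡ 1 − 8 = -7 (mod 5).
    Reduce coefficients mod 5: 4·t ≡ 3 (mod 5).
    The inverse of 4 mod 5 is 4 (since 4·4 = 16 = 3·5 + 1), so t ≡ 4·3 = 12 ≡ 2 (mod 5).
    Then x = 8 + 99·2 = 206, valid modulo lcm(99, 5) = 495: x ≡ 206 (mod 495).
Verify: 206 mod 11 = 8 ✓, 206 mod 9 = 8 ✓, 206 mod 5 = 1 ✓.

x ≡ 206 (mod 495).


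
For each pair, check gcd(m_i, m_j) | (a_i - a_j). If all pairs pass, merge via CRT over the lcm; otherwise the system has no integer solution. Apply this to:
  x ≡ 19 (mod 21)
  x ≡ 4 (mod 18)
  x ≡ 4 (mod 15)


Moduli 21, 18, 15 are not pairwise coprime, so CRT works modulo lcm(m_i) when all pairwise compatibility conditions hold.
Pairwise compatibility: gcd(m_i, m_j) must divide a_i - a_j for every pair.
Merge one congruence at a time:
  Start: x ≡ 19 (mod 21).
  Combine with x ≡ 4 (mod 18): gcd(21, 18) = 3; 4 - 19 = -15, which IS divisible by 3, so compatible.
    Write x = 19 + 21·t and substitute into x ≡ 4 (mod 18): 21·t ≡ 4 − 19 = -15 (mod 18).
    Divide the congruence (and modulus) by g = 3: 7·t ≡ -5 (mod 6).
    Reduce coefficients mod 6: 1·t ≡ 1 (mod 6).
    So t ≡ 1 (mod 6).
    Then x = 19 + 21·1 = 40, valid modulo lcm(21, 18) = 126: x ≡ 40 (mod 126).
  Combine with x ≡ 4 (mod 15): gcd(126, 15) = 3; 4 - 40 = -36, which IS divisible by 3, so compatible.
    Write x = 40 + 126·t and substitute into x ≡ 4 (mod 15): 126·t ≡ 4 − 40 = -36 (mod 15).
    Divide the congruence (and modulus) by g = 3: 42·t ≡ -12 (mod 5).
    Reduce coefficients mod 5: 2·t ≡ 3 (mod 5).
    The inverse of 2 mod 5 is 3 (since 2·3 = 6 = 1·5 + 1), so t ≡ 3·3 = 9 ≡ 4 (mod 5).
    Then x = 40 + 126·4 = 544, valid modulo lcm(126, 15) = 630: x ≡ 544 (mod 630).
Verify: 544 mod 21 = 19, 544 mod 18 = 4, 544 mod 15 = 4.

x ≡ 544 (mod 630).


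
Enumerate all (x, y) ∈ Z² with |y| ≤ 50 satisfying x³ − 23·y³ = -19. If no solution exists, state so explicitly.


The equation is x³ - 23y³ = -19. For fixed y, x³ = 23·y³ − 19, so a solution requires the RHS to be a perfect cube.
Strategy: iterate y from -50 to 50, compute RHS = 23·y³ − 19, and check whether it is a (positive or negative) perfect cube.
Check small values of y:
  y = 0: RHS = -19 is not a perfect cube.
  y = 1: RHS = 4 is not a perfect cube.
  y = -1: RHS = -42 is not a perfect cube.
  y = 2: RHS = 165 is not a perfect cube.
  y = -2: RHS = -203 is not a perfect cube.
  y = 3: RHS = 602 is not a perfect cube.
  y = -3: RHS = -640 is not a perfect cube.
Continuing the search up to |y| = 50 finds no solutions either.
No (x, y) in the scanned range satisfies the equation.

No integer solutions with |y| ≤ 50.


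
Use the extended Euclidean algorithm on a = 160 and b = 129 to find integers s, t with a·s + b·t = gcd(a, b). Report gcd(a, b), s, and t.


Euclidean algorithm on (160, 129) — divide until remainder is 0:
  160 = 1 · 129 + 31
  129 = 4 · 31 + 5
  31 = 6 · 5 + 1
  5 = 5 · 1 + 0
gcd(160, 129) = 1.
Track Bezout coefficients alongside the remainders: start with r₀ = 160 = a·1 + b·0 (s = 1, t = 0) and r₁ = 129 = a·0 + b·1 (s = 0, t = 1); each new remainder r_{k+1} = r_{k-1} − q_k·r_k inherits s_{k+1} = s_{k-1} − q_k·s_k, t_{k+1} = t_{k-1} − q_k·t_k, so r_k = a·s_k + b·t_k at every step:
  q = 1: r = 31, s = 1 − 1·0 = 1, t = 0 − 1·1 = -1  (check: 160·1 + 129·(-1) = 31)
  q = 4: r = 5, s = 0 − 4·1 = -4, t = 1 − 4·(-1) = 5  (check: 160·(-4) + 129·5 = 5)
  q = 6: r = 1, s = 1 − 6·(-4) = 25, t = -1 − 6·5 = -31  (check: 160·25 + 129·(-31) = 1)
The row with r = 1 (the gcd) gives the Bezout coefficients s = 25, t = -31.
Result: 160 · (25) + 129 · (-31) = 1.

gcd(160, 129) = 1; s = 25, t = -31 (check: 160·25 + 129·(-31) = 1).


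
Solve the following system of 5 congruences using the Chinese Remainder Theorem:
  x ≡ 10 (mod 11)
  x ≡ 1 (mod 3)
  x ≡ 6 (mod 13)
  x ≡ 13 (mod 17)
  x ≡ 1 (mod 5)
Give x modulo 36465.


Product of moduli M = 11 · 3 · 13 · 17 · 5 = 36465.
Merge one congruence at a time:
  Start: x ≡ 10 (mod 11).
  Combine with x ≡ 1 (mod 3); new modulus lcm = 33.
    Write x = 10 + 11·t and substitute into x ≡ 1 (mod 3): 11·t ≡ 1 − 10 = -9 (mod 3).
    Reduce coefficients mod 3: 2·t ≡ 0 (mod 3).
    The inverse of 2 mod 3 is 2 (since 2·2 = 4 = 1·3 + 1), so t ≡ 2·0 = 0 ≡ 0 (mod 3).
    Then x = 10 + 11·0 = 10, valid modulo lcm(11, 3) = 33: x ≡ 10 (mod 33).
  Combine with x ≡ 6 (mod 13); new modulus lcm = 429.
    Write x = 10 + 33·t and substitute into x ≡ 6 (mod 13): 33·t ≡ 6 − 10 = -4 (mod 13).
    Reduce coefficients mod 13: 7·t ≡ 9 (mod 13).
    The inverse of 7 mod 13 is 2 (since 7·2 = 14 = 1·13 + 1), so t ≡ 2·9 = 18 ≡ 5 (mod 13).
    Then x = 10 + 33·5 = 175, valid modulo lcm(33, 13) = 429: x ≡ 175 (mod 429).
  Combine with x ≡ 13 (mod 17); new modulus lcm = 7293.
    Write x = 175 + 429·t and substitute into x ≡ 13 (mod 17): 429·t ≡ 13 − 175 = -162 (mod 17).
    Reduce coefficients mod 17: 4·t ≡ 8 (mod 17).
    The inverse of 4 mod 17 is 13 (since 4·13 = 52 = 3·17 + 1), so t ≡ 13·8 = 104 ≡ 2 (mod 17).
    Then x = 175 + 429·2 = 1033, valid modulo lcm(429, 17) = 7293: x ≡ 1033 (mod 7293).
  Combine with x ≡ 1 (mod 5); new modulus lcm = 36465.
    Write x = 1033 + 7293·t and substitute into x ≡ 1 (mod 5): 7293·t ≡ 1 − 1033 = -1032 (mod 5).
    Reduce coefficients mod 5: 3·t ≡ 3 (mod 5).
    The inverse of 3 mod 5 is 2 (since 3·2 = 6 = 1·5 + 1), so t ≡ 2·3 = 6 ≡ 1 (mod 5).
    Then x = 1033 + 7293·1 = 8326, valid modulo lcm(7293, 5) = 36465: x ≡ 8326 (mod 36465).
Verify against each original: 8326 mod 11 = 10, 8326 mod 3 = 1, 8326 mod 13 = 6, 8326 mod 17 = 13, 8326 mod 5 = 1.

x ≡ 8326 (mod 36465).


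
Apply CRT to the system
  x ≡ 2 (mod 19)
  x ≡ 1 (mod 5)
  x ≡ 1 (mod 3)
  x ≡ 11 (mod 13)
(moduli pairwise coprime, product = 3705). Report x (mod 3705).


Product of moduli M = 19 · 5 · 3 · 13 = 3705.
Merge one congruence at a time:
  Start: x ≡ 2 (mod 19).
  Combine with x ≡ 1 (mod 5); new modulus lcm = 95.
    Write x = 2 + 19·t and substitute into x ≡ 1 (mod 5): 19·t ≡ 1 − 2 = -1 (mod 5).
    Reduce coefficients mod 5: 4·t ≡ 4 (mod 5).
    The inverse of 4 mod 5 is 4 (since 4·4 = 16 = 3·5 + 1), so t ≡ 4·4 = 16 ≡ 1 (mod 5).
    Then x = 2 + 19·1 = 21, valid modulo lcm(19, 5) = 95: x ≡ 21 (mod 95).
  Combine with x ≡ 1 (mod 3); new modulus lcm = 285.
    Write x = 21 + 95·t and substitute into x ≡ 1 (mod 3): 95·t ≡ 1 − 21 = -20 (mod 3).
    Reduce coefficients mod 3: 2·t ≡ 1 (mod 3).
    The inverse of 2 mod 3 is 2 (since 2·2 = 4 = 1·3 + 1), so t ≡ 2·1 = 2 ≡ 2 (mod 3).
    Then x = 21 + 95·2 = 211, valid modulo lcm(95, 3) = 285: x ≡ 211 (mod 285).
  Combine with x ≡ 11 (mod 13); new modulus lcm = 3705.
    Write x = 211 + 285·t and substitute into x ≡ 11 (mod 13): 285·t ≡ 11 − 211 = -200 (mod 13).
    Reduce coefficients mod 13: 12·t ≡ 8 (mod 13).
    The inverse of 12 mod 13 is 12 (since 12·12 = 144 = 11·13 + 1), so t ≡ 12·8 = 96 ≡ 5 (mod 13).
    Then x = 211 + 285·5 = 1636, valid modulo lcm(285, 13) = 3705: x ≡ 1636 (mod 3705).
Verify against each original: 1636 mod 19 = 2, 1636 mod 5 = 1, 1636 mod 3 = 1, 1636 mod 13 = 11.

x ≡ 1636 (mod 3705).


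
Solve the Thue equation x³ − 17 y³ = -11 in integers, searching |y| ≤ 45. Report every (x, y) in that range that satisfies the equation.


The equation is x³ - 17y³ = -11. For fixed y, x³ = 17·y³ − 11, so a solution requires the RHS to be a perfect cube.
Strategy: iterate y from -45 to 45, compute RHS = 17·y³ − 11, and check whether it is a (positive or negative) perfect cube.
Check small values of y:
  y = 0: RHS = -11 is not a perfect cube.
  y = 1: RHS = 6 is not a perfect cube.
  y = -1: RHS = -28 is not a perfect cube.
  y = 2: RHS = 125 = (5)³ ⇒ x = 5 works.
  y = -2: RHS = -147 is not a perfect cube.
  y = 3: RHS = 448 is not a perfect cube.
  y = -3: RHS = -470 is not a perfect cube.
Continuing the search up to |y| = 45 finds no further solutions beyond those listed.
Collected solutions: (5, 2).

Solutions (with |y| ≤ 45): (5, 2).


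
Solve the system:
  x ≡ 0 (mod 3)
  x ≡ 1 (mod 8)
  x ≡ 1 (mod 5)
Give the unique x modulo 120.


Moduli 3, 8, 5 are pairwise coprime; by CRT there is a unique solution modulo M = 3 · 8 · 5 = 120.
Solve pairwise, accumulating the modulus:
  Start with x ≡ 0 (mod 3).
  Combine with x ≡ 1 (mod 8): since gcd(3, 8) = 1, we get a unique residue mod 24.
    Write x = 0 + 3·t and substitute into x ≡ 1 (mod 8): 3·t ≡ 1 − 0 = 1 (mod 8).
    The inverse of 3 mod 8 is 3 (since 3·3 = 9 = 1·8 + 1), so t ≡ 3·1 = 3 ≡ 3 (mod 8).
    Then x = 0 + 3·3 = 9, valid modulo lcm(3, 8) = 24: x ≡ 9 (mod 24).
  Combine with x ≡ 1 (mod 5): since gcd(24, 5) = 1, we get a unique residue mod 120.
    Write x = 9 + 24·t and substitute into x ≡ 1 (mod 5): 24·t ≡ 1 − 9 = -8 (mod 5).
    Reduce coefficients mod 5: 4·t ≡ 2 (mod 5).
    The inverse of 4 mod 5 is 4 (since 4·4 = 16 = 3·5 + 1), so t ≡ 4·2 = 8 ≡ 3 (mod 5).
    Then x = 9 + 24·3 = 81, valid modulo lcm(24, 5) = 120: x ≡ 81 (mod 120).
Verify: 81 mod 3 = 0 ✓, 81 mod 8 = 1 ✓, 81 mod 5 = 1 ✓.

x ≡ 81 (mod 120).


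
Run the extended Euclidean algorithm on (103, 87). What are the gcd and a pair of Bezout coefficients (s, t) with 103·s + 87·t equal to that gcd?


Euclidean algorithm on (103, 87) — divide until remainder is 0:
  103 = 1 · 87 + 16
  87 = 5 · 16 + 7
  16 = 2 · 7 + 2
  7 = 3 · 2 + 1
  2 = 2 · 1 + 0
gcd(103, 87) = 1.
Track Bezout coefficients alongside the remainders: start with r₀ = 103 = a·1 + b·0 (s = 1, t = 0) and r₁ = 87 = a·0 + b·1 (s = 0, t = 1); each new remainder r_{k+1} = r_{k-1} − q_k·r_k inherits s_{k+1} = s_{k-1} − q_k·s_k, t_{k+1} = t_{k-1} − q_k·t_k, so r_k = a·s_k + b·t_k at every step:
  q = 1: r = 16, s = 1 − 1·0 = 1, t = 0 − 1·1 = -1  (check: 103·1 + 87·(-1) = 16)
  q = 5: r = 7, s = 0 − 5·1 = -5, t = 1 − 5·(-1) = 6  (check: 103·(-5) + 87·6 = 7)
  q = 2: r = 2, s = 1 − 2·(-5) = 11, t = -1 − 2·6 = -13  (check: 103·11 + 87·(-13) = 2)
  q = 3: r = 1, s = -5 − 3·11 = -38, t = 6 − 3·(-13) = 45  (check: 103·(-38) + 87·45 = 1)
The row with r = 1 (the gcd) gives the Bezout coefficients s = -38, t = 45.
Result: 103 · (-38) + 87 · (45) = 1.

gcd(103, 87) = 1; s = -38, t = 45 (check: 103·(-38) + 87·45 = 1).


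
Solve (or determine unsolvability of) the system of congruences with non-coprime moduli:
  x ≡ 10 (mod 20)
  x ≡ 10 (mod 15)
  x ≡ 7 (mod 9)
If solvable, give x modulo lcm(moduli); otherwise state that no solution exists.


Moduli 20, 15, 9 are not pairwise coprime, so CRT works modulo lcm(m_i) when all pairwise compatibility conditions hold.
Pairwise compatibility: gcd(m_i, m_j) must divide a_i - a_j for every pair.
Merge one congruence at a time:
  Start: x ≡ 10 (mod 20).
  Combine with x ≡ 10 (mod 15): gcd(20, 15) = 5; 10 - 10 = 0, which IS divisible by 5, so compatible.
    Write x = 10 + 20·t and substitute into x ≡ 10 (mod 15): 20·t ≡ 10 − 10 = 0 (mod 15).
    Divide the congruence (and modulus) by g = 5: 4·t ≡ 0 (mod 3).
    Reduce coefficients mod 3: 1·t ≡ 0 (mod 3).
    So t ≡ 0 (mod 3).
    Then x = 10 + 20·0 = 10, valid modulo lcm(20, 15) = 60: x ≡ 10 (mod 60).
  Combine with x ≡ 7 (mod 9): gcd(60, 9) = 3; 7 - 10 = -3, which IS divisible by 3, so compatible.
    Write x = 10 + 60·t and substitute into x ≡ 7 (mod 9): 60·t ≡ 7 − 10 = -3 (mod 9).
    Divide the congruence (and modulus) by g = 3: 20·t ≡ -1 (mod 3).
    Reduce coefficients mod 3: 2·t ≡ 2 (mod 3).
    The inverse of 2 mod 3 is 2 (since 2·2 = 4 = 1·3 + 1), so t ≡ 2·2 = 4 ≡ 1 (mod 3).
    Then x = 10 + 60·1 = 70, valid modulo lcm(60, 9) = 180: x ≡ 70 (mod 180).
Verify: 70 mod 20 = 10, 70 mod 15 = 10, 70 mod 9 = 7.

x ≡ 70 (mod 180).


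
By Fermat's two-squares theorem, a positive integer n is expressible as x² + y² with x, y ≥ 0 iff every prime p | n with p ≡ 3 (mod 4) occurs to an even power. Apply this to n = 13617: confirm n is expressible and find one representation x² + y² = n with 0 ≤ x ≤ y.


Step 1: Factor n = 13617 = 3^2 · 17 · 89.
Step 2: Check the mod-4 condition on each prime factor: 3 ≡ 3 (mod 4), exponent 2 (must be even); 17 ≡ 1 (mod 4), exponent 1; 89 ≡ 1 (mod 4), exponent 1.
All primes ≡ 3 (mod 4) appear to even exponent (or don't appear), so by the two-squares theorem n IS expressible as a sum of two squares.
Step 3: Build a representation. Group n = k² · m with k = 3 and m = 17 · 89 = 1513 (a product of primes ≡ 1 (mod 4)); a representation of m scales to one of n via (k·x)² + (k·y)² = k²(x² + y²). Each prime p ≡ 1 (mod 4) is itself a sum of two squares; find a² by testing p − a² for a perfect square:
  17: 17 − 1² = 16 = 4² ⇒ 17 = 1² + 4².
  89: 89 − 1² = 88, 89 − 2² = 85, 89 − 3² = 80, 89 − 4² = 73, 89 − 5² = 64 = 8² ⇒ 89 = 5² + 8².
  Combine using the Brahmagupta–Fibonacci identity (a² + b²)(c² + d²) = (ac − bd)² + (ad + bc)² = (ac + bd)² + (ad − bc)²:
  17 · 89 = 1513: from (1² + 4²)(5² + 8²), take (1·5 − 4·8, 1·8 + 4·5) = (5 − 32, 8 + 20) = (-27, 28); dropping signs (only squares matter) gives (27, 28); check 27² + 28² = 729 + 784 = 1513 ✓.
  Scale by k = 3: (3·27, 3·28) = (81, 84).
Step 4: Order so x ≤ y and verify: 81² + 84² = 6561 + 7056 = 13617 = n. ✓

n = 13617 = 81² + 84² (one valid representation with x ≤ y).


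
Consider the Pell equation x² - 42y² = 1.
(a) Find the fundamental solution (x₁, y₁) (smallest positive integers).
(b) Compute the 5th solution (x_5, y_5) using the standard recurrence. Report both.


Step 1: Find the fundamental solution (x₁, y₁) of x² - 42y² = 1.
  Expand √42 as a continued fraction. a₀ = ⌊√42⌋ = 6; iterate m_{k+1} = d_k·a_k − m_k, d_{k+1} = (42 − m_{k+1}²)/d_k, a_{k+1} = ⌊(a₀ + m_{k+1})/d_{k+1}⌋ (starting m₀ = 0, d₀ = 1), with convergents p_k = a_k·p_{k-1} + p_{k-2}, q_k = a_k·q_{k-1} + q_{k-2} (p₋₁ = 1, q₋₁ = 0):
  k = 0: a₀ = 6; p₀/q₀ = 6/1; p₀² − 42·q₀² = 36 − 42 = -6.
  k = 1: m = 6, d = 6, a = ⌊(6 + 6)/6⌋ = 2; p/q = (2·6 + 1)/(2·1 + 0) = 13/2; p² − 42·q² = 169 − 168 = 1.
  The first convergent with p² − 42·q² = 1 gives the fundamental solution (x₁, y₁) = (13, 2).
Step 2: Apply the recurrence (x_{n+1}, y_{n+1}) = (x₁x_n + 42y₁y_n, x₁y_n + y₁x_n) repeatedly.
  From (x_1, y_1) = (13, 2): x_2 = 13·13 + 42·2·2 = 337; y_2 = 13·2 + 2·13 = 52.
  From (x_2, y_2) = (337, 52): x_3 = 13·337 + 42·2·52 = 8749; y_3 = 13·52 + 2·337 = 1350.
  From (x_3, y_3) = (8749, 1350): x_4 = 13·8749 + 42·2·1350 = 227137; y_4 = 13·1350 + 2·8749 = 35048.
  From (x_4, y_4) = (227137, 35048): x_5 = 13·227137 + 42·2·35048 = 5896813; y_5 = 13·35048 + 2·227137 = 909898.
Step 3: Verify x_5² - 42·y_5² = 34772403556969 - 34772403556968 = 1 (should be 1). ✓

(x_1, y_1) = (13, 2); (x_5, y_5) = (5896813, 909898).


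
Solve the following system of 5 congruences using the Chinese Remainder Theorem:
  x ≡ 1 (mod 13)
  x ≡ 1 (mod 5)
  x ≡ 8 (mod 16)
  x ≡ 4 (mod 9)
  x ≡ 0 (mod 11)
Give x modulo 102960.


Product of moduli M = 13 · 5 · 16 · 9 · 11 = 102960.
Merge one congruence at a time:
  Start: x ≡ 1 (mod 13).
  Combine with x ≡ 1 (mod 5); new modulus lcm = 65.
    Write x = 1 + 13·t and substitute into x ≡ 1 (mod 5): 13·t ≡ 1 − 1 = 0 (mod 5).
    Reduce coefficients mod 5: 3·t ≡ 0 (mod 5).
    The inverse of 3 mod 5 is 2 (since 3·2 = 6 = 1·5 + 1), so t ≡ 2·0 = 0 ≡ 0 (mod 5).
    Then x = 1 + 13·0 = 1, valid modulo lcm(13, 5) = 65: x ≡ 1 (mod 65).
  Combine with x ≡ 8 (mod 16); new modulus lcm = 1040.
    Write x = 1 + 65·t and substitute into x ≡ 8 (mod 16): 65·t ≡ 8 − 1 = 7 (mod 16).
    Reduce coefficients mod 16: 1·t ≡ 7 (mod 16).
    So t ≡ 7 (mod 16).
    Then x = 1 + 65·7 = 456, valid modulo lcm(65, 16) = 1040: x ≡ 456 (mod 1040).
  Combine with x ≡ 4 (mod 9); new modulus lcm = 9360.
    Write x = 456 + 1040·t and substitute into x ≡ 4 (mod 9): 1040·t ≡ 4 − 456 = -452 (mod 9).
    Reduce coefficients mod 9: 5·t ≡ 7 (mod 9).
    The inverse of 5 mod 9 is 2 (since 5·2 = 10 = 1·9 + 1), so t ≡ 2·7 = 14 ≡ 5 (mod 9).
    Then x = 456 + 1040·5 = 5656, valid modulo lcm(1040, 9) = 9360: x ≡ 5656 (mod 9360).
  Combine with x ≡ 0 (mod 11); new modulus lcm = 102960.
    Write x = 5656 + 9360·t and substitute into x ≡ 0 (mod 11): 9360·t ≡ 0 − 5656 = -5656 (mod 11).
    Reduce coefficients mod 11: 10·t ≡ 9 (mod 11).
    The inverse of 10 mod 11 is 10 (since 10·10 = 100 = 9·11 + 1), so t ≡ 10·9 = 90 ≡ 2 (mod 11).
    Then x = 5656 + 9360·2 = 24376, valid modulo lcm(9360, 11) = 102960: x ≡ 24376 (mod 102960).
Verify against each original: 24376 mod 13 = 1, 24376 mod 5 = 1, 24376 mod 16 = 8, 24376 mod 9 = 4, 24376 mod 11 = 0.

x ≡ 24376 (mod 102960).


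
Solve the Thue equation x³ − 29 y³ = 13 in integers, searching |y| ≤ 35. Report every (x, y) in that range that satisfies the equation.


The equation is x³ - 29y³ = 13. For fixed y, x³ = 29·y³ + 13, so a solution requires the RHS to be a perfect cube.
Strategy: iterate y from -35 to 35, compute RHS = 29·y³ + 13, and check whether it is a (positive or negative) perfect cube.
Check small values of y:
  y = 0: RHS = 13 is not a perfect cube.
  y = 1: RHS = 42 is not a perfect cube.
  y = -1: RHS = -16 is not a perfect cube.
  y = 2: RHS = 245 is not a perfect cube.
  y = -2: RHS = -219 is not a perfect cube.
  y = 3: RHS = 796 is not a perfect cube.
  y = -3: RHS = -770 is not a perfect cube.
Continuing the search up to |y| = 35 finds no solutions either.
No (x, y) in the scanned range satisfies the equation.

No integer solutions with |y| ≤ 35.


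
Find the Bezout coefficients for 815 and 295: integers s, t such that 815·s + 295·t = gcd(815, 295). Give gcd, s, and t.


Euclidean algorithm on (815, 295) — divide until remainder is 0:
  815 = 2 · 295 + 225
  295 = 1 · 225 + 70
  225 = 3 · 70 + 15
  70 = 4 · 15 + 10
  15 = 1 · 10 + 5
  10 = 2 · 5 + 0
gcd(815, 295) = 5.
Track Bezout coefficients alongside the remainders: start with r₀ = 815 = a·1 + b·0 (s = 1, t = 0) and r₁ = 295 = a·0 + b·1 (s = 0, t = 1); each new remainder r_{k+1} = r_{k-1} − q_k·r_k inherits s_{k+1} = s_{k-1} − q_k·s_k, t_{k+1} = t_{k-1} − q_k·t_k, so r_k = a·s_k + b·t_k at every step:
  q = 2: r = 225, s = 1 − 2·0 = 1, t = 0 − 2·1 = -2  (check: 815·1 + 295·(-2) = 225)
  q = 1: r = 70, s = 0 − 1·1 = -1, t = 1 − 1·(-2) = 3  (check: 815·(-1) + 295·3 = 70)
  q = 3: r = 15, s = 1 − 3·(-1) = 4, t = -2 − 3·3 = -11  (check: 815·4 + 295·(-11) = 15)
  q = 4: r = 10, s = -1 − 4·4 = -17, t = 3 − 4·(-11) = 47  (check: 815·(-17) + 295·47 = 10)
  q = 1: r = 5, s = 4 − 1·(-17) = 21, t = -11 − 1·47 = -58  (check: 815·21 + 295·(-58) = 5)
The row with r = 5 (the gcd) gives the Bezout coefficients s = 21, t = -58.
Result: 815 · (21) + 295 · (-58) = 5.

gcd(815, 295) = 5; s = 21, t = -58 (check: 815·21 + 295·(-58) = 5).


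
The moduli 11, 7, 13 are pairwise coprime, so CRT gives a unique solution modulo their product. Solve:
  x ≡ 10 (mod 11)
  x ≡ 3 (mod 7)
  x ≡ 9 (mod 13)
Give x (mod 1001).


Moduli 11, 7, 13 are pairwise coprime; by CRT there is a unique solution modulo M = 11 · 7 · 13 = 1001.
Solve pairwise, accumulating the modulus:
  Start with x ≡ 10 (mod 11).
  Combine with x ≡ 3 (mod 7): since gcd(11, 7) = 1, we get a unique residue mod 77.
    Write x = 10 + 11·t and substitute into x ≡ 3 (mod 7): 11·t ≡ 3 − 10 = -7 (mod 7).
    Reduce coefficients mod 7: 4·t ≡ 0 (mod 7).
    The inverse of 4 mod 7 is 2 (since 4·2 = 8 = 1·7 + 1), so t ≡ 2·0 = 0 ≡ 0 (mod 7).
    Then x = 10 + 11·0 = 10, valid modulo lcm(11, 7) = 77: x ≡ 10 (mod 77).
  Combine with x ≡ 9 (mod 13): since gcd(77, 13) = 1, we get a unique residue mod 1001.
    Write x = 10 + 77·t and substitute into x ≡ 9 (mod 13): 77·t ≡ 9 − 10 = -1 (mod 13).
    Reduce coefficients mod 13: 12·t ≡ 12 (mod 13).
    The inverse of 12 mod 13 is 12 (since 12·12 = 144 = 11·13 + 1), so t ≡ 12·12 = 144 ≡ 1 (mod 13).
    Then x = 10 + 77·1 = 87, valid modulo lcm(77, 13) = 1001: x ≡ 87 (mod 1001).
Verify: 87 mod 11 = 10 ✓, 87 mod 7 = 3 ✓, 87 mod 13 = 9 ✓.

x ≡ 87 (mod 1001).


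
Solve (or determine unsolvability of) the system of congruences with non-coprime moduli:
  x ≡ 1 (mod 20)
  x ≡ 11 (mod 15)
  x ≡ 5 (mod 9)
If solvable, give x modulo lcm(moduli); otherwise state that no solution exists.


Moduli 20, 15, 9 are not pairwise coprime, so CRT works modulo lcm(m_i) when all pairwise compatibility conditions hold.
Pairwise compatibility: gcd(m_i, m_j) must divide a_i - a_j for every pair.
Merge one congruence at a time:
  Start: x ≡ 1 (mod 20).
  Combine with x ≡ 11 (mod 15): gcd(20, 15) = 5; 11 - 1 = 10, which IS divisible by 5, so compatible.
    Write x = 1 + 20·t and substitute into x ≡ 11 (mod 15): 20·t ≡ 11 − 1 = 10 (mod 15).
    Divide the congruence (and modulus) by g = 5: 4·t ≡ 2 (mod 3).
    Reduce coefficients mod 3: 1·t ≡ 2 (mod 3).
    So t ≡ 2 (mod 3).
    Then x = 1 + 20·2 = 41, valid modulo lcm(20, 15) = 60: x ≡ 41 (mod 60).
  Combine with x ≡ 5 (mod 9): gcd(60, 9) = 3; 5 - 41 = -36, which IS divisible by 3, so compatible.
    Write x = 41 + 60·t and substitute into x ≡ 5 (mod 9): 60·t ≡ 5 − 41 = -36 (mod 9).
    Divide the congruence (and modulus) by g = 3: 20·t ≡ -12 (mod 3).
    Reduce coefficients mod 3: 2·t ≡ 0 (mod 3).
    The inverse of 2 mod 3 is 2 (since 2·2 = 4 = 1·3 + 1), so t ≡ 2·0 = 0 ≡ 0 (mod 3).
    Then x = 41 + 60·0 = 41, valid modulo lcm(60, 9) = 180: x ≡ 41 (mod 180).
Verify: 41 mod 20 = 1, 41 mod 15 = 11, 41 mod 9 = 5.

x ≡ 41 (mod 180).


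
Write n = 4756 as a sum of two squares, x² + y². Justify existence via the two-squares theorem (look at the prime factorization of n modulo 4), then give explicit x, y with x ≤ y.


Step 1: Factor n = 4756 = 2^2 · 29 · 41.
Step 2: Check the mod-4 condition on each prime factor: 2 = 2 (special); 29 ≡ 1 (mod 4), exponent 1; 41 ≡ 1 (mod 4), exponent 1.
All primes ≡ 3 (mod 4) appear to even exponent (or don't appear), so by the two-squares theorem n IS expressible as a sum of two squares.
Step 3: Build a representation. Group n = k² · m with k = 2 and m = 29 · 41 = 1189 (a product of primes ≡ 1 (mod 4)); a representation of m scales to one of n via (k·x)² + (k·y)² = k²(x² + y²). Each prime p ≡ 1 (mod 4) is itself a sum of two squares; find a² by testing p − a² for a perfect square:
  29: 29 − 1² = 28, 29 − 2² = 25 = 5² ⇒ 29 = 2² + 5².
  41: 41 − 1² = 40, 41 − 2² = 37, 41 − 3² = 32, 41 − 4² = 25 = 5² ⇒ 41 = 4² + 5².
  Combine using the Brahmagupta–Fibonacci identity (a² + b²)(c² + d²) = (ac − bd)² + (ad + bc)² = (ac + bd)² + (ad − bc)²:
  29 · 41 = 1189: from (2² + 5²)(4² + 5²), take (2·4 − 5·5, 2·5 + 5·4) = (8 − 25, 10 + 20) = (-17, 30); dropping signs (only squares matter) gives (17, 30); check 17² + 30² = 289 + 900 = 1189 ✓.
  Scale by k = 2: (2·17, 2·30) = (34, 60).
Step 4: Order so x ≤ y and verify: 34² + 60² = 1156 + 3600 = 4756 = n. ✓

n = 4756 = 34² + 60² (one valid representation with x ≤ y).


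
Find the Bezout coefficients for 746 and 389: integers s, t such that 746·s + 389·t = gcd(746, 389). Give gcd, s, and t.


Euclidean algorithm on (746, 389) — divide until remainder is 0:
  746 = 1 · 389 + 357
  389 = 1 · 357 + 32
  357 = 11 · 32 + 5
  32 = 6 · 5 + 2
  5 = 2 · 2 + 1
  2 = 2 · 1 + 0
gcd(746, 389) = 1.
Track Bezout coefficients alongside the remainders: start with r₀ = 746 = a·1 + b·0 (s = 1, t = 0) and r₁ = 389 = a·0 + b·1 (s = 0, t = 1); each new remainder r_{k+1} = r_{k-1} − q_k·r_k inherits s_{k+1} = s_{k-1} − q_k·s_k, t_{k+1} = t_{k-1} − q_k·t_k, so r_k = a·s_k + b·t_k at every step:
  q = 1: r = 357, s = 1 − 1·0 = 1, t = 0 − 1·1 = -1  (check: 746·1 + 389·(-1) = 357)
  q = 1: r = 32, s = 0 − 1·1 = -1, t = 1 − 1·(-1) = 2  (check: 746·(-1) + 389·2 = 32)
  q = 11: r = 5, s = 1 − 11·(-1) = 12, t = -1 − 11·2 = -23  (check: 746·12 + 389·(-23) = 5)
  q = 6: r = 2, s = -1 − 6·12 = -73, t = 2 − 6·(-23) = 140  (check: 746·(-73) + 389·140 = 2)
  q = 2: r = 1, s = 12 − 2·(-73) = 158, t = -23 − 2·140 = -303  (check: 746·158 + 389·(-303) = 1)
The row with r = 1 (the gcd) gives the Bezout coefficients s = 158, t = -303.
Result: 746 · (158) + 389 · (-303) = 1.

gcd(746, 389) = 1; s = 158, t = -303 (check: 746·158 + 389·(-303) = 1).


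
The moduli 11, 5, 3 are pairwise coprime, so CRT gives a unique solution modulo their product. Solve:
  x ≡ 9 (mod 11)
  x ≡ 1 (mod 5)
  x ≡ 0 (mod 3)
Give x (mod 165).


Moduli 11, 5, 3 are pairwise coprime; by CRT there is a unique solution modulo M = 11 · 5 · 3 = 165.
Solve pairwise, accumulating the modulus:
  Start with x ≡ 9 (mod 11).
  Combine with x ≡ 1 (mod 5): since gcd(11, 5) = 1, we get a unique residue mod 55.
    Write x = 9 + 11·t and substitute into x ≡ 1 (mod 5): 11·t ≡ 1 − 9 = -8 (mod 5).
    Reduce coefficients mod 5: 1·t ≡ 2 (mod 5).
    So t ≡ 2 (mod 5).
    Then x = 9 + 11·2 = 31, valid modulo lcm(11, 5) = 55: x ≡ 31 (mod 55).
  Combine with x ≡ 0 (mod 3): since gcd(55, 3) = 1, we get a unique residue mod 165.
    Write x = 31 + 55·t and substitute into x ≡ 0 (mod 3): 55·t ≡ 0 − 31 = -31 (mod 3).
    Reduce coefficients mod 3: 1·t ≡ 2 (mod 3).
    So t ≡ 2 (mod 3).
    Then x = 31 + 55·2 = 141, valid modulo lcm(55, 3) = 165: x ≡ 141 (mod 165).
Verify: 141 mod 11 = 9 ✓, 141 mod 5 = 1 ✓, 141 mod 3 = 0 ✓.

x ≡ 141 (mod 165).


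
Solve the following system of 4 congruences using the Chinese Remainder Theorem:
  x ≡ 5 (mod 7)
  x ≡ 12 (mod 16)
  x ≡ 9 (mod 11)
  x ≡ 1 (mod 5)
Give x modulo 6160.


Product of moduli M = 7 · 16 · 11 · 5 = 6160.
Merge one congruence at a time:
  Start: x ≡ 5 (mod 7).
  Combine with x ≡ 12 (mod 16); new modulus lcm = 112.
    Write x = 5 + 7·t and substitute into x ≡ 12 (mod 16): 7·t ≡ 12 − 5 = 7 (mod 16).
    The inverse of 7 mod 16 is 7 (since 7·7 = 49 = 3·16 + 1), so t ≡ 7·7 = 49 ≡ 1 (mod 16).
    Then x = 5 + 7·1 = 12, valid modulo lcm(7, 16) = 112: x ≡ 12 (mod 112).
  Combine with x ≡ 9 (mod 11); new modulus lcm = 1232.
    Write x = 12 + 112·t and substitute into x ≡ 9 (mod 11): 112·t ≡ 9 − 12 = -3 (mod 11).
    Reduce coefficients mod 11: 2·t ≡ 8 (mod 11).
    The inverse of 2 mod 11 is 6 (since 2·6 = 12 = 1·11 + 1), so t ≡ 6·8 = 48 ≡ 4 (mod 11).
    Then x = 12 + 112·4 = 460, valid modulo lcm(112, 11) = 1232: x ≡ 460 (mod 1232).
  Combine with x ≡ 1 (mod 5); new modulus lcm = 6160.
    Write x = 460 + 1232·t and substitute into x ≡ 1 (mod 5): 1232·t ≡ 1 − 460 = -459 (mod 5).
    Reduce coefficients mod 5: 2·t ≡ 1 (mod 5).
    The inverse of 2 mod 5 is 3 (since 2·3 = 6 = 1·5 + 1), so t ≡ 3·1 = 3 ≡ 3 (mod 5).
    Then x = 460 + 1232·3 = 4156, valid modulo lcm(1232, 5) = 6160: x ≡ 4156 (mod 6160).
Verify against each original: 4156 mod 7 = 5, 4156 mod 16 = 12, 4156 mod 11 = 9, 4156 mod 5 = 1.

x ≡ 4156 (mod 6160).
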